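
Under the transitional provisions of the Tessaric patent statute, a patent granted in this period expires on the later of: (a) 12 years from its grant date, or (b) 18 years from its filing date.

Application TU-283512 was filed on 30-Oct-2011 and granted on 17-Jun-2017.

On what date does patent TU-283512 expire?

(a) grant + 12 years → 17 June 2029.
(b) filing + 18 years → 30 October 2029.
Later of the two: 30 October 2029.

October 30, 2029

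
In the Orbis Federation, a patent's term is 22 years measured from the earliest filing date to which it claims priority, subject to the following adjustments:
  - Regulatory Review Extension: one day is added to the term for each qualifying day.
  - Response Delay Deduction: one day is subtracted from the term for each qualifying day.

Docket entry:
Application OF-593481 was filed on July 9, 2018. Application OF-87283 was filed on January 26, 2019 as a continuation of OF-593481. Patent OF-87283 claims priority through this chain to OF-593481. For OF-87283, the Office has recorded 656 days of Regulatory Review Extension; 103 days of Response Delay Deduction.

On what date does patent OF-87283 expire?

2042-01-13

Earliest priority filing: 9 July 2018.
Base term: 9 July 2018 + 22 years → 9 July 2040.
Regulatory Review Extension: +656 days → 26 April 2042.
Response Delay Deduction: −103 days → 13 January 2042.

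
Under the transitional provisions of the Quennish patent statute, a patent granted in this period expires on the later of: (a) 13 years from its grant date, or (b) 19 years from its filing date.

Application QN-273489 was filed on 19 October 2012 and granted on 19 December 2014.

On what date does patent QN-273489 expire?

(a) grant + 13 years → 19 December 2027.
(b) filing + 19 years → 19 October 2031.
Later of the two: 19 October 2031.

2031-10-19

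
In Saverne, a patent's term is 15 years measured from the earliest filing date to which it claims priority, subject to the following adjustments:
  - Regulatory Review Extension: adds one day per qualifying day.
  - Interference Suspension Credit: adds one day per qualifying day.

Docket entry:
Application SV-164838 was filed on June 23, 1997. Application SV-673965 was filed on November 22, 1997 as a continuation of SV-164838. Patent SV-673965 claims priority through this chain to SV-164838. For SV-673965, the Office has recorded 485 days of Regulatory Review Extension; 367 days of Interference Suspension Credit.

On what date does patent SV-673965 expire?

Earliest priority filing: 23 June 1997.
Base term: 23 June 1997 + 15 years → 23 June 2012.
Regulatory Review Extension: +485 days → 21 October 2013.
Interference Suspension Credit: +367 days → 23 October 2014.

2014-10-23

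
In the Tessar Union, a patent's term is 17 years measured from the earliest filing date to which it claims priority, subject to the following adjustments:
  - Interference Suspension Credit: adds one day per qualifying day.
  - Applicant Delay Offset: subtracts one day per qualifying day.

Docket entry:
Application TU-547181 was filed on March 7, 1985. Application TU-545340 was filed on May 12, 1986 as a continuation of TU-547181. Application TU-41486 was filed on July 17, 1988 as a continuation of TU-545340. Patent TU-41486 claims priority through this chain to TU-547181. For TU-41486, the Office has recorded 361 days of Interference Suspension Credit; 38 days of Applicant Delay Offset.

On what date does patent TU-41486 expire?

January 24, 2003

Earliest priority filing: 7 March 1985.
Base term: 7 March 1985 + 17 years → 7 March 2002.
Interference Suspension Credit: +361 days → 3 March 2003.
Applicant Delay Offset: −38 days → 24 January 2003.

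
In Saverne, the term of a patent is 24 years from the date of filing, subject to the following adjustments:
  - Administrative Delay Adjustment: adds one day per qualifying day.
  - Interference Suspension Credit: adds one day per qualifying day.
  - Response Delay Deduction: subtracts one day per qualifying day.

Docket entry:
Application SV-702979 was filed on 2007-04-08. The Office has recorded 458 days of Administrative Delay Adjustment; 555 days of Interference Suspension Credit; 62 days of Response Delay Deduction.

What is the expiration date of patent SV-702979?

November 14, 2033

Base term: filing date + 24 years → 8 April 2031.
Administrative Delay Adjustment: +458 days → 9 July 2032.
Interference Suspension Credit: +555 days → 15 January 2034.
Response Delay Deduction: −62 days → 14 November 2033.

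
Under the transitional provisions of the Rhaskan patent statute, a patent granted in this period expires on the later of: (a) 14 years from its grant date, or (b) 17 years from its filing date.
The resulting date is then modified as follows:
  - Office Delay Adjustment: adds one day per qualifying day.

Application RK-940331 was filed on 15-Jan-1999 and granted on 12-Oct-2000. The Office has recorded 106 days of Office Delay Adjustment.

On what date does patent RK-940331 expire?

2016-04-30

(a) grant + 14 years → 12 October 2014.
(b) filing + 17 years → 15 January 2016.
Later of the two: 15 January 2016.
Office Delay Adjustment: +106 days → 30 April 2016.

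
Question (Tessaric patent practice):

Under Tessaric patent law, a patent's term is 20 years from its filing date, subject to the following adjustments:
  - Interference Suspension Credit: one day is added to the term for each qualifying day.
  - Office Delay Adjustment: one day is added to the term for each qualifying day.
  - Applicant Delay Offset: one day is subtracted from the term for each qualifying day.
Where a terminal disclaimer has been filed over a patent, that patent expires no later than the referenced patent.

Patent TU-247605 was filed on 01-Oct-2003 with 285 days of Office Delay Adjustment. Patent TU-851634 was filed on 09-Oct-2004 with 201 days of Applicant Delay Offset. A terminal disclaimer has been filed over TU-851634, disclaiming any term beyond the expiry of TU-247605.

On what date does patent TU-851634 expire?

2024-03-22

Natural term of TU-851634:
  Base: filing + 20 years → 9 October 2024.
  Applicant Delay Offset: −201 days → 22 March 2024.
Expiry of referenced patent TU-247605:
  Base: filing + 20 years → 1 October 2023.
  Office Delay Adjustment: +285 days → 12 July 2024.
Terminal disclaimer: TU-851634 expires on the earlier of 22 March 2024 and 12 July 2024.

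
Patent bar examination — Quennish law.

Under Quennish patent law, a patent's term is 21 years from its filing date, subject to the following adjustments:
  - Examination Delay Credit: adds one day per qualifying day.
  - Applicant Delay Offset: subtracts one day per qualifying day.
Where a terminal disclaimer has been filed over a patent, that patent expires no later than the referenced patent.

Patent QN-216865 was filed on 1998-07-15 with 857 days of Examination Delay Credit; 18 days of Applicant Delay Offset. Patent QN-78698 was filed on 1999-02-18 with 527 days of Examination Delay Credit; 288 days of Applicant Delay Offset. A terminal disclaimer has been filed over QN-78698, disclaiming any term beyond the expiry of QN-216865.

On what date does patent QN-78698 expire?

October 14, 2020

Natural term of QN-78698:
  Base: filing + 21 years → 18 February 2020.
  Examination Delay Credit: +527 days → 29 July 2021.
  Applicant Delay Offset: −288 days → 14 October 2020.
Expiry of referenced patent QN-216865:
  Base: filing + 21 years → 15 July 2019.
  Examination Delay Credit: +857 days → 18 November 2021.
  Applicant Delay Offset: −18 days → 31 October 2021.
Terminal disclaimer: QN-78698 expires on the earlier of 14 October 2020 and 31 October 2021.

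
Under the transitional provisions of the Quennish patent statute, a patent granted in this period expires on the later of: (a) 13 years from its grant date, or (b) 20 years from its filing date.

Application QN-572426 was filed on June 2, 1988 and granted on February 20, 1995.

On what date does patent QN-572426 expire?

(a) grant + 13 years → 20 February 2008.
(b) filing + 20 years → 2 June 2008.
Later of the two: 2 June 2008.

2008-06-02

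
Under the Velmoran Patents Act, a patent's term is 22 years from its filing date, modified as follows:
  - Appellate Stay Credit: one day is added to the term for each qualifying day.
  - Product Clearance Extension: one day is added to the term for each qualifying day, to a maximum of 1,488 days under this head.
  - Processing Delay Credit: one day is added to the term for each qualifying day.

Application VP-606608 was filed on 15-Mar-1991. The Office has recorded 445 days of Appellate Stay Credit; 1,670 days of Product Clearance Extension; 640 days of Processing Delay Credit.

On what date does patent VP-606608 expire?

2020-03-31

Base term: filing date + 22 years → 15 March 2013.
Appellate Stay Credit: +445 days → 3 June 2014.
Product Clearance Extension: 1670 days claimed exceeds the 1488-day cap, so +1488 days → 30 June 2018.
Processing Delay Credit: +640 days → 31 March 2020.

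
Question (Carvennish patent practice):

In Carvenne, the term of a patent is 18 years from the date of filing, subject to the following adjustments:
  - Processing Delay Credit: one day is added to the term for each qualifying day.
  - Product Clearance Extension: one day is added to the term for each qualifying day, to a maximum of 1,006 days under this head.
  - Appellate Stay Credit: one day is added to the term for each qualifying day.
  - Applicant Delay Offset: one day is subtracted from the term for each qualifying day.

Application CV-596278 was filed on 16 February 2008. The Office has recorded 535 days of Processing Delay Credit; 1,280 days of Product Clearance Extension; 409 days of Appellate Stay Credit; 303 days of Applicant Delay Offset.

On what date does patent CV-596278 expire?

2030-08-21

Base term: filing date + 18 years → 16 February 2026.
Processing Delay Credit: +535 days → 5 August 2027.
Product Clearance Extension: 1280 days claimed exceeds the 1006-day cap, so +1006 days → 7 May 2030.
Appellate Stay Credit: +409 days → 20 June 2031.
Applicant Delay Offset: −303 days → 21 August 2030.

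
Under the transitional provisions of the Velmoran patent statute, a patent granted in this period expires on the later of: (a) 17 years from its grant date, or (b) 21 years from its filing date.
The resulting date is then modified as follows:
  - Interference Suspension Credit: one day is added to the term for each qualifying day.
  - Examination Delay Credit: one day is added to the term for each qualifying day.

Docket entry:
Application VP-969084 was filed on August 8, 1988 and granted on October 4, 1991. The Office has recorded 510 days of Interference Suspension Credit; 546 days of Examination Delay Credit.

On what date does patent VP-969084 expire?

June 29, 2012

(a) grant + 17 years → 4 October 2008.
(b) filing + 21 years → 8 August 2009.
Later of the two: 8 August 2009.
Interference Suspension Credit: +510 days → 31 December 2010.
Examination Delay Credit: +546 days → 29 June 2012.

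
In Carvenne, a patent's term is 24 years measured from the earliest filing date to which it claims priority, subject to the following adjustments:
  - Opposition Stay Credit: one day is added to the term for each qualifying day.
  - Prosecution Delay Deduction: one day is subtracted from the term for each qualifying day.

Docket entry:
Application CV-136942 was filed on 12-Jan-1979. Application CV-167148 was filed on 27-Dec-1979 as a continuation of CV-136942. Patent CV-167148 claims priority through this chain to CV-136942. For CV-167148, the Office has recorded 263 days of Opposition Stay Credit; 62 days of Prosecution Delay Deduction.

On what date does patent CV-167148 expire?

August 1, 2003

Earliest priority filing: 12 January 1979.
Base term: 12 January 1979 + 24 years → 12 January 2003.
Opposition Stay Credit: +263 days → 2 October 2003.
Prosecution Delay Deduction: −62 days → 1 August 2003.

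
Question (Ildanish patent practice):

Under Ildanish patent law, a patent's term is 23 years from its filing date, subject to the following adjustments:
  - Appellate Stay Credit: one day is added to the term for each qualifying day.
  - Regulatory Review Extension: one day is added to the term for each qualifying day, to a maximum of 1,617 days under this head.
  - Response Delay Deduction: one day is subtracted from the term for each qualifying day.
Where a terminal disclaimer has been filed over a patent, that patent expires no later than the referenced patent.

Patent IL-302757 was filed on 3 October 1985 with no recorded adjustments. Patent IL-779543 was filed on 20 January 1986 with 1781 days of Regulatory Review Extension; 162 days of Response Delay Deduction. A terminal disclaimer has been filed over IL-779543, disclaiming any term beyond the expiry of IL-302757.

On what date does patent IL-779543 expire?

Natural term of IL-779543:
  Base: filing + 23 years → 20 January 2009.
  Regulatory Review Extension: 1781 days claimed exceeds the 1617-day cap, so +1617 days → 25 June 2013.
  Response Delay Deduction: −162 days → 14 January 2013.
Expiry of referenced patent IL-302757:
  Base: filing + 23 years → 3 October 2008.
Terminal disclaimer: IL-779543 expires on the earlier of 14 January 2013 and 3 October 2008.

October 3, 2008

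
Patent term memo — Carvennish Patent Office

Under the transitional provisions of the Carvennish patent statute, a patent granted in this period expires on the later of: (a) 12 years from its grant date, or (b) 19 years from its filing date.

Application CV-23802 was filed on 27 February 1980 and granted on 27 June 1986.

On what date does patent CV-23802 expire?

(a) grant + 12 years → 27 June 1998.
(b) filing + 19 years → 27 February 1999.
Later of the two: 27 February 1999.

February 27, 1999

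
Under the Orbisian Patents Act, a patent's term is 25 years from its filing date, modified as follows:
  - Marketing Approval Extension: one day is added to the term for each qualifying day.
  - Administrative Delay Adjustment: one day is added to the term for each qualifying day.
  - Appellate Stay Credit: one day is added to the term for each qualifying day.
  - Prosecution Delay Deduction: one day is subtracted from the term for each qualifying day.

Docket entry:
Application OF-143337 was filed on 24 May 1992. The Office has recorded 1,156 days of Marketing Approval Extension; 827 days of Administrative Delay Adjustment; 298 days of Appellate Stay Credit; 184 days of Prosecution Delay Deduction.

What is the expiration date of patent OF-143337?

Base term: filing date + 25 years → 24 May 2017.
Marketing Approval Extension: +1156 days → 23 July 2020.
Administrative Delay Adjustment: +827 days → 28 October 2022.
Appellate Stay Credit: +298 days → 22 August 2023.
Prosecution Delay Deduction: −184 days → 19 February 2023.

February 19, 2023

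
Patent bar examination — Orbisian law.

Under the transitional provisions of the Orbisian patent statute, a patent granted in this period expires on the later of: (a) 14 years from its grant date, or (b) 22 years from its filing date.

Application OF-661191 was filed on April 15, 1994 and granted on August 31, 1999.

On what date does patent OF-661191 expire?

April 15, 2016

(a) grant + 14 years → 31 August 2013.
(b) filing + 22 years → 15 April 2016.
Later of the two: 15 April 2016.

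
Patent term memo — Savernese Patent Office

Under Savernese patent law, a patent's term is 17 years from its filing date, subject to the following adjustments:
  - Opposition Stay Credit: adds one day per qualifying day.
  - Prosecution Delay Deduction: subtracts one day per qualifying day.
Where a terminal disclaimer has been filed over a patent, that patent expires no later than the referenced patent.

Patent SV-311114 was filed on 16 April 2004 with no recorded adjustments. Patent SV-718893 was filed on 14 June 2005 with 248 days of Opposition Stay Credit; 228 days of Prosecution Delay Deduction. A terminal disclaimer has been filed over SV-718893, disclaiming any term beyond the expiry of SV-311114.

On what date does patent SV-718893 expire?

Natural term of SV-718893:
  Base: filing + 17 years → 14 June 2022.
  Opposition Stay Credit: +248 days → 17 February 2023.
  Prosecution Delay Deduction: −228 days → 4 July 2022.
Expiry of referenced patent SV-311114:
  Base: filing + 17 years → 16 April 2021.
Terminal disclaimer: SV-718893 expires on the earlier of 4 July 2022 and 16 April 2021.

2021-04-16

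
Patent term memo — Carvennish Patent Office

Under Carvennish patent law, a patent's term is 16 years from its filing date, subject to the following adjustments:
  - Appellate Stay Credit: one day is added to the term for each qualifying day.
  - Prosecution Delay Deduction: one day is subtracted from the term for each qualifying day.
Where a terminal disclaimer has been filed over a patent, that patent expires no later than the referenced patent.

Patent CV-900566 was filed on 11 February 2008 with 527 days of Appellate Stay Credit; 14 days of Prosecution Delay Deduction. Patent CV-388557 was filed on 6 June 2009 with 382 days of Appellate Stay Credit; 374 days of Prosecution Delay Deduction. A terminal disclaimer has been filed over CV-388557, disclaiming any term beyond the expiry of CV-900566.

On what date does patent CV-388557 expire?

Natural term of CV-388557:
  Base: filing + 16 years → 6 June 2025.
  Appellate Stay Credit: +382 days → 23 June 2026.
  Prosecution Delay Deduction: −374 days → 14 June 2025.
Expiry of referenced patent CV-900566:
  Base: filing + 16 years → 11 February 2024.
  Appellate Stay Credit: +527 days → 22 July 2025.
  Prosecution Delay Deduction: −14 days → 8 July 2025.
Terminal disclaimer: CV-388557 expires on the earlier of 14 June 2025 and 8 July 2025.

June 14, 2025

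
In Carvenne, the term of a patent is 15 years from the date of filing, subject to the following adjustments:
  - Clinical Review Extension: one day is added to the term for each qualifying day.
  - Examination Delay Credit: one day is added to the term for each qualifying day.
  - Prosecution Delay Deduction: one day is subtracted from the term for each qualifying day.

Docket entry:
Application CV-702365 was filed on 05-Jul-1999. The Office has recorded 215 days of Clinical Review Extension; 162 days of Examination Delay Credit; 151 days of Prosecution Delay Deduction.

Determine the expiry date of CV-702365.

Base term: filing date + 15 years → 5 July 2014.
Clinical Review Extension: +215 days → 5 February 2015.
Examination Delay Credit: +162 days → 17 July 2015.
Prosecution Delay Deduction: −151 days → 16 February 2015.

February 16, 2015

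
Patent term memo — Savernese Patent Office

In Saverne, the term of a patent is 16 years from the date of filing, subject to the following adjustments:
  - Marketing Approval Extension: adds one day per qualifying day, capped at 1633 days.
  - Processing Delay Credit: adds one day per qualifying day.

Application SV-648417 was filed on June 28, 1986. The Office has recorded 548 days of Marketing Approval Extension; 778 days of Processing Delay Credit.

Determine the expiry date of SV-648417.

February 13, 2006

Base term: filing date + 16 years → 28 June 2002.
Marketing Approval Extension: 548 days (within the 1633-day cap) → +548 days → 28 December 2003.
Processing Delay Credit: +778 days → 13 February 2006.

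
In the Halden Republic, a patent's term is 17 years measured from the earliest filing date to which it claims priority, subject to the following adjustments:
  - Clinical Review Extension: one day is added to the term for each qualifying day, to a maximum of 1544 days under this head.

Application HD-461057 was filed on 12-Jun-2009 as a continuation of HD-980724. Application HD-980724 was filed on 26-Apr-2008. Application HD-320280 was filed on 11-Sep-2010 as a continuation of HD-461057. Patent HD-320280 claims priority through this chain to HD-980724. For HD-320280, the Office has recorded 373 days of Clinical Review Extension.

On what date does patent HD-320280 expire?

2026-05-04

Earliest priority filing: 26 April 2008.
Base term: 26 April 2008 + 17 years → 26 April 2025.
Clinical Review Extension: 373 days (within the 1544-day cap) → +373 days → 4 May 2026.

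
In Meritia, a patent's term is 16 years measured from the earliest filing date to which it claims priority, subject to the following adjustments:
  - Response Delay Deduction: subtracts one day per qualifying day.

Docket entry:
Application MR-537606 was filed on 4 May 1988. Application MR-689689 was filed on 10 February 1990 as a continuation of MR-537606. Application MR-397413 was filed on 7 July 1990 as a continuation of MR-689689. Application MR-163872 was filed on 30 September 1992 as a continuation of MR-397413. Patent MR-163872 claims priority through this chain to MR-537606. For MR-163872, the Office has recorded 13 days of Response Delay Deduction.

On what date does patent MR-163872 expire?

2004-04-21

Earliest priority filing: 4 May 1988.
Base term: 4 May 1988 + 16 years → 4 May 2004.
Response Delay Deduction: −13 days → 21 April 2004.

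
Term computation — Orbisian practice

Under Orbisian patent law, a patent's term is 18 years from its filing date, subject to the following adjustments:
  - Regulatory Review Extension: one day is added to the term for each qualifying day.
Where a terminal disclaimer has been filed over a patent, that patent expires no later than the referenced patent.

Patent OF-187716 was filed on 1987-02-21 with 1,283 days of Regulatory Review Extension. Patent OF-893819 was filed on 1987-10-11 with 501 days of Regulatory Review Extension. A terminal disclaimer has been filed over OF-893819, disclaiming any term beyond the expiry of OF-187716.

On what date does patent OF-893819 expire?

Natural term of OF-893819:
  Base: filing + 18 years → 11 October 2005.
  Regulatory Review Extension: +501 days → 24 February 2007.
Expiry of referenced patent OF-187716:
  Base: filing + 18 years → 21 February 2005.
  Regulatory Review Extension: +1283 days → 27 August 2008.
Terminal disclaimer: OF-893819 expires on the earlier of 24 February 2007 and 27 August 2008.

2007-02-24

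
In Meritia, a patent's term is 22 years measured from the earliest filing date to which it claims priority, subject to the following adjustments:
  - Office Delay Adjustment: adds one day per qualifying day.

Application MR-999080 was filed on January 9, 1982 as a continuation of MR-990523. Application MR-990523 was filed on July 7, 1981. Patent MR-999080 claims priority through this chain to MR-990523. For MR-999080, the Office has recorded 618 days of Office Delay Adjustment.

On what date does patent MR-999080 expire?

Earliest priority filing: 7 July 1981.
Base term: 7 July 1981 + 22 years → 7 July 2003.
Office Delay Adjustment: +618 days → 16 March 2005.

March 16, 2005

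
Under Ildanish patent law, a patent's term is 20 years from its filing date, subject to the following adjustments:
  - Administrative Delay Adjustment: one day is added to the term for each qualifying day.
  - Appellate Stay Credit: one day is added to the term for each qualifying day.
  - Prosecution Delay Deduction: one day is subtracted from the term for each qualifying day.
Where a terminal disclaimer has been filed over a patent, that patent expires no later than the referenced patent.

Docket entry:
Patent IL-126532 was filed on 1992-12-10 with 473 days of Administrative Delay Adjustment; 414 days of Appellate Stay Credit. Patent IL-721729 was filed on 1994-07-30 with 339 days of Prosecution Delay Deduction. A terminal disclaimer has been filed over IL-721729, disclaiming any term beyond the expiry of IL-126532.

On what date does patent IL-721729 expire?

2013-08-25

Natural term of IL-721729:
  Base: filing + 20 years → 30 July 2014.
  Prosecution Delay Deduction: −339 days → 25 August 2013.
Expiry of referenced patent IL-126532:
  Base: filing + 20 years → 10 December 2012.
  Administrative Delay Adjustment: +473 days → 28 March 2014.
  Appellate Stay Credit: +414 days → 16 May 2015.
Terminal disclaimer: IL-721729 expires on the earlier of 25 August 2013 and 16 May 2015.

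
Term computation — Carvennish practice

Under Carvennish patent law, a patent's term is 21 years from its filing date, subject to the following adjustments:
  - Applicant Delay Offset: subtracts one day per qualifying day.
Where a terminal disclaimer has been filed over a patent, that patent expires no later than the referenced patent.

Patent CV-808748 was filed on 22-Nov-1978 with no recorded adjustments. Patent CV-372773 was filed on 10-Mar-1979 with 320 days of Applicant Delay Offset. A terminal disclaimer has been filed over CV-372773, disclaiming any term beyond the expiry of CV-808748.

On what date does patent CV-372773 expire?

1999-04-25

Natural term of CV-372773:
  Base: filing + 21 years → 10 March 2000.
  Applicant Delay Offset: −320 days → 25 April 1999.
Expiry of referenced patent CV-808748:
  Base: filing + 21 years → 22 November 1999.
Terminal disclaimer: CV-372773 expires on the earlier of 25 April 1999 and 22 November 1999.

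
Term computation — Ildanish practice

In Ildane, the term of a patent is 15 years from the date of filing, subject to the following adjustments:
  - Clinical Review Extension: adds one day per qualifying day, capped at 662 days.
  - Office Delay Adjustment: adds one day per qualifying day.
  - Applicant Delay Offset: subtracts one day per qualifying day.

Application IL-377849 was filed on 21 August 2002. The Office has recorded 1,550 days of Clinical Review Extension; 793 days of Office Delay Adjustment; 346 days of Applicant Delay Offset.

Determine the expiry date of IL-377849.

September 3, 2020

Base term: filing date + 15 years → 21 August 2017.
Clinical Review Extension: 1550 days claimed exceeds the 662-day cap, so +662 days → 14 June 2019.
Office Delay Adjustment: +793 days → 15 August 2021.
Applicant Delay Offset: −346 days → 3 September 2020.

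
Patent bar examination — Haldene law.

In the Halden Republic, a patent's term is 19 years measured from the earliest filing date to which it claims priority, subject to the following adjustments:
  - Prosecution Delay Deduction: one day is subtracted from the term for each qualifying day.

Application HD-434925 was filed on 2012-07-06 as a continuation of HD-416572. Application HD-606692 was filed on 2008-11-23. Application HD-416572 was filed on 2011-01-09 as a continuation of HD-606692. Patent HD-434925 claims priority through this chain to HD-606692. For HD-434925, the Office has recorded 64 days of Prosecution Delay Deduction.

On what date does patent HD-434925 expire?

Earliest priority filing: 23 November 2008.
Base term: 23 November 2008 + 19 years → 23 November 2027.
Prosecution Delay Deduction: −64 days → 20 September 2027.

September 20, 2027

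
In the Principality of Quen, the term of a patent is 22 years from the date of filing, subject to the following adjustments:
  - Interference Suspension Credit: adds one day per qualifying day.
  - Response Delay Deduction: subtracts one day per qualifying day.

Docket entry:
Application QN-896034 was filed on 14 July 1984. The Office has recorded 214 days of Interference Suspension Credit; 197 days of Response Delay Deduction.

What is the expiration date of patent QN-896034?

Base term: filing date + 22 years → 14 July 2006.
Interference Suspension Credit: +214 days → 13 February 2007.
Response Delay Deduction: −197 days → 31 July 2006.

July 31, 2006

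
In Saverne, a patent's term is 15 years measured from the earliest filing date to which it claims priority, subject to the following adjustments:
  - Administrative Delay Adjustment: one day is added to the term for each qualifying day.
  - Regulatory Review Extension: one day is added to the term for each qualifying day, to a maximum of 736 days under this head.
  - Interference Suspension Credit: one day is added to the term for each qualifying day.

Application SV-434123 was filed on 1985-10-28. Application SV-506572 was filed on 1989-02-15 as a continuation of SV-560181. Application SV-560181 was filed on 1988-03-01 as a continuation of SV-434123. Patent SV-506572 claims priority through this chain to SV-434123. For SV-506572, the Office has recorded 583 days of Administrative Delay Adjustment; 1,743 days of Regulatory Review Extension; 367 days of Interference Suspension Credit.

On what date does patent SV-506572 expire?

2005-06-10

Earliest priority filing: 28 October 1985.
Base term: 28 October 1985 + 15 years → 28 October 2000.
Administrative Delay Adjustment: +583 days → 3 June 2002.
Regulatory Review Extension: 1743 days claimed exceeds the 736-day cap, so +736 days → 8 June 2004.
Interference Suspension Credit: +367 days → 10 June 2005.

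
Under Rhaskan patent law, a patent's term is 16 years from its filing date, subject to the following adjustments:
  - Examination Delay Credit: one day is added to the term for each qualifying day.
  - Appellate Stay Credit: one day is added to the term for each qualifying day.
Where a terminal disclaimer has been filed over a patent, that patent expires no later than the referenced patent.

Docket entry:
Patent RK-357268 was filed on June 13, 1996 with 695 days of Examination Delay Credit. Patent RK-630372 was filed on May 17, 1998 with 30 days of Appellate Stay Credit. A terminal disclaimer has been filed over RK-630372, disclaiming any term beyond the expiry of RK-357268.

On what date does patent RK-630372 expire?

Natural term of RK-630372:
  Base: filing + 16 years → 17 May 2014.
  Appellate Stay Credit: +30 days → 16 June 2014.
Expiry of referenced patent RK-357268:
  Base: filing + 16 years → 13 June 2012.
  Examination Delay Credit: +695 days → 9 May 2014.
Terminal disclaimer: RK-630372 expires on the earlier of 16 June 2014 and 9 May 2014.

May 9, 2014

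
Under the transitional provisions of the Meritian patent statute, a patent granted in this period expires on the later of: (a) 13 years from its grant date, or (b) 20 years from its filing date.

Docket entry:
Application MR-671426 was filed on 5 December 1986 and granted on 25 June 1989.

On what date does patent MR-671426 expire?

(a) grant + 13 years → 25 June 2002.
(b) filing + 20 years → 5 December 2006.
Later of the two: 5 December 2006.

2006-12-05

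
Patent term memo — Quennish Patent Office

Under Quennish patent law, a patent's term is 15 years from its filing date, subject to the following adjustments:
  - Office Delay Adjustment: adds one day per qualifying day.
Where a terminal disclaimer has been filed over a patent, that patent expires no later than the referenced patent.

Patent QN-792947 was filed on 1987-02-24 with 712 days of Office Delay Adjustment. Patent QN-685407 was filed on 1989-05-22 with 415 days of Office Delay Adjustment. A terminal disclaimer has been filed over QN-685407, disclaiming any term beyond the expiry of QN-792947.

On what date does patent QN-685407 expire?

Natural term of QN-685407:
  Base: filing + 15 years → 22 May 2004.
  Office Delay Adjustment: +415 days → 11 July 2005.
Expiry of referenced patent QN-792947:
  Base: filing + 15 years → 24 February 2002.
  Office Delay Adjustment: +712 days → 6 February 2004.
Terminal disclaimer: QN-685407 expires on the earlier of 11 July 2005 and 6 February 2004.

February 6, 2004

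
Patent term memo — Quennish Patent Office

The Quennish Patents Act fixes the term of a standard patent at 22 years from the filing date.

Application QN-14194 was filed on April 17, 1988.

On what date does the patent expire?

2010-04-17

Filing date + 22 years → 17 April 2010.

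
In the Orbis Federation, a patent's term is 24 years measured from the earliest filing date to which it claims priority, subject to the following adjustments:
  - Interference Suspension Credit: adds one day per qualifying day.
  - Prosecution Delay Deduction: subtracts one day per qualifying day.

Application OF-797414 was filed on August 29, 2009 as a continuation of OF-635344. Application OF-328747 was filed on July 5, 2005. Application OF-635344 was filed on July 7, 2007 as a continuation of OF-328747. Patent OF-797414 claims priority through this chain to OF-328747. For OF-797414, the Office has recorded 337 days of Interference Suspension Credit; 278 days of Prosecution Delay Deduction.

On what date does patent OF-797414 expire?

Earliest priority filing: 5 July 2005.
Base term: 5 July 2005 + 24 years → 5 July 2029.
Interference Suspension Credit: +337 days → 7 June 2030.
Prosecution Delay Deduction: −278 days → 2 September 2029.

2029-09-02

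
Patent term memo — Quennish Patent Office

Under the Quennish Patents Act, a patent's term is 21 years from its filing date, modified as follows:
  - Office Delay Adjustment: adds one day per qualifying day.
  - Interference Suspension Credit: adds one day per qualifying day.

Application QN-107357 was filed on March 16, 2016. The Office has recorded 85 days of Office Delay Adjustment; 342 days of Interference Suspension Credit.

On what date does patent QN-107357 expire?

Base term: filing date + 21 years → 16 March 2037.
Office Delay Adjustment: +85 days → 9 June 2037.
Interference Suspension Credit: +342 days → 17 May 2038.

May 17, 2038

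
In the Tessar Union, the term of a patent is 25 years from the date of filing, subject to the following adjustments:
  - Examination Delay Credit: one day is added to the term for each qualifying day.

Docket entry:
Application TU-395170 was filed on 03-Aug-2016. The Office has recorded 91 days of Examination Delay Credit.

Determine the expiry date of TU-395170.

November 2, 2041

Base term: filing date + 25 years → 3 August 2041.
Examination Delay Credit: +91 days → 2 November 2041.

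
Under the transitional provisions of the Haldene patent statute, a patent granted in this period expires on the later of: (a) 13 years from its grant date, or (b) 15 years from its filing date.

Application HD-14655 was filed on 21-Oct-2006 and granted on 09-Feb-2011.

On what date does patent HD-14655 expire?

February 9, 2024

(a) grant + 13 years → 9 February 2024.
(b) filing + 15 years → 21 October 2021.
Later of the two: 9 February 2024.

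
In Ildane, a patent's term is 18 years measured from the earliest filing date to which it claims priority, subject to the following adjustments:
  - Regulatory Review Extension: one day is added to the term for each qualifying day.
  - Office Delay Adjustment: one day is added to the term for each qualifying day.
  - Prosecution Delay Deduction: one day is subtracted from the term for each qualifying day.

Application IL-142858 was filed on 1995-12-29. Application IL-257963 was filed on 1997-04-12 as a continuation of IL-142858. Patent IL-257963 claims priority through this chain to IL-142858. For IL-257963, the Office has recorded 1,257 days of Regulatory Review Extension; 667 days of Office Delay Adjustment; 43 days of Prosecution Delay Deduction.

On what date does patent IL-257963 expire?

February 22, 2019

Earliest priority filing: 29 December 1995.
Base term: 29 December 1995 + 18 years → 29 December 2013.
Regulatory Review Extension: +1257 days → 8 June 2017.
Office Delay Adjustment: +667 days → 6 April 2019.
Prosecution Delay Deduction: −43 days → 22 February 2019.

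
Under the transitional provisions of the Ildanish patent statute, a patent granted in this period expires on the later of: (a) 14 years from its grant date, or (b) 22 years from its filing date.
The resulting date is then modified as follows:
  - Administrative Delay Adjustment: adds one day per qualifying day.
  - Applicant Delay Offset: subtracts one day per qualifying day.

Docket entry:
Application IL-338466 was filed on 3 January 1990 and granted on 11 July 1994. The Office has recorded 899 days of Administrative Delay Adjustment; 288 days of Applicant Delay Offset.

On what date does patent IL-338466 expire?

(a) grant + 14 years → 11 July 2008.
(b) filing + 22 years → 3 January 2012.
Later of the two: 3 January 2012.
Administrative Delay Adjustment: +899 days → 20 June 2014.
Applicant Delay Offset: −288 days → 5 September 2013.

2013-09-05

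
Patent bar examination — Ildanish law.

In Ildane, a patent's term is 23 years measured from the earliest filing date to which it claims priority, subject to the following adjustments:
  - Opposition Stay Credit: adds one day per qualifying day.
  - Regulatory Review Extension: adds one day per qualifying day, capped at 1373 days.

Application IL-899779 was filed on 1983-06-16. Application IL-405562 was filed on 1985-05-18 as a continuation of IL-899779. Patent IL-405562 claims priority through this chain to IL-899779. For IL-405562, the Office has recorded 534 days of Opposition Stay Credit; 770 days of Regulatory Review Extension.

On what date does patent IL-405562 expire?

January 10, 2010

Earliest priority filing: 16 June 1983.
Base term: 16 June 1983 + 23 years → 16 June 2006.
Opposition Stay Credit: +534 days → 2 December 2007.
Regulatory Review Extension: 770 days (within the 1373-day cap) → +770 days → 10 January 2010.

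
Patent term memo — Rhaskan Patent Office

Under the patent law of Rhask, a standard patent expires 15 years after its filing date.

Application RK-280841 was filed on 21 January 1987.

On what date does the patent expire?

January 21, 2002

Filing date + 15 years → 21 January 2002.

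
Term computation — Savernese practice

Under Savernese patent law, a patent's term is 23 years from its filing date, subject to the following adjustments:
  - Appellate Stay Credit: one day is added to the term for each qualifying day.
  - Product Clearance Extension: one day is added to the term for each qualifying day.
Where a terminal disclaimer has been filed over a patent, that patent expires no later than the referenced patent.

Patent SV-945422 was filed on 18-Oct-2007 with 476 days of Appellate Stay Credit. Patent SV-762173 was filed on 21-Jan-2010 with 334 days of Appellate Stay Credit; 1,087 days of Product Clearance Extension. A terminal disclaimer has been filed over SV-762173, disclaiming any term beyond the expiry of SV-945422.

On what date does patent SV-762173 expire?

February 6, 2032

Natural term of SV-762173:
  Base: filing + 23 years → 21 January 2033.
  Appellate Stay Credit: +334 days → 21 December 2033.
  Product Clearance Extension: +1087 days → 12 December 2036.
Expiry of referenced patent SV-945422:
  Base: filing + 23 years → 18 October 2030.
  Appellate Stay Credit: +476 days → 6 February 2032.
Terminal disclaimer: SV-762173 expires on the earlier of 12 December 2036 and 6 February 2032.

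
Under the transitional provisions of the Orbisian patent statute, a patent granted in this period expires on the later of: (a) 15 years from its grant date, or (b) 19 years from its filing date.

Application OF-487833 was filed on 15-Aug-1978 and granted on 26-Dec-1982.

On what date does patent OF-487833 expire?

December 26, 1997

(a) grant + 15 years → 26 December 1997.
(b) filing + 19 years → 15 August 1997.
Later of the two: 26 December 1997.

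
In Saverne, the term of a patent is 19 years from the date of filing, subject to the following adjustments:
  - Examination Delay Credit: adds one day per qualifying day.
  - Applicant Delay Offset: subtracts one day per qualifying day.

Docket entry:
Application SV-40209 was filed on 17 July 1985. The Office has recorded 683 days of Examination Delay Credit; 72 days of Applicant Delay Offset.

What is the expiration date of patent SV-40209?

Base term: filing date + 19 years → 17 July 2004.
Examination Delay Credit: +683 days → 31 May 2006.
Applicant Delay Offset: −72 days → 20 March 2006.

2006-03-20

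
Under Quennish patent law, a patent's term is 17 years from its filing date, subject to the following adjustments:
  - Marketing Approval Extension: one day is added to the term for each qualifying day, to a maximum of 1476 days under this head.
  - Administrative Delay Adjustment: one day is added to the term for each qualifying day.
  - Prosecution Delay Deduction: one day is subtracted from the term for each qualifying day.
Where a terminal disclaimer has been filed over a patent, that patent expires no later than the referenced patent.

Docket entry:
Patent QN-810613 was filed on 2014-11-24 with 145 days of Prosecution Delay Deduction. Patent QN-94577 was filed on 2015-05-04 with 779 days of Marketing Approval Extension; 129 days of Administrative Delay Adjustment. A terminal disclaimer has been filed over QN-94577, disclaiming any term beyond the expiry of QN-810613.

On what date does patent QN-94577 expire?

Natural term of QN-94577:
  Base: filing + 17 years → 4 May 2032.
  Marketing Approval Extension: 779 days (within the 1476-day cap) → +779 days → 22 June 2034.
  Administrative Delay Adjustment: +129 days → 29 October 2034.
Expiry of referenced patent QN-810613:
  Base: filing + 17 years → 24 November 2031.
  Prosecution Delay Deduction: −145 days → 2 July 2031.
Terminal disclaimer: QN-94577 expires on the earlier of 29 October 2034 and 2 July 2031.

2031-07-02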